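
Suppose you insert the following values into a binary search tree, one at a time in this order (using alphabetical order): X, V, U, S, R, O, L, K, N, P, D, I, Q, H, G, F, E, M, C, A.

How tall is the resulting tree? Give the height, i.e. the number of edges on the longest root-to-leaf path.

Insert X: tree is empty, so X becomes the root.
Insert V: V < X → go left. Place as left child of X.
Insert U: U < X → go left; U < V → go left. Place as left child of V.
Insert S: S < X → go left; S < V → go left; S < U → go left. Place as left child of U.
Insert R: R < X → go left; R < V → go left; R < U → go left; R < S → go left. Place as left child of S.
Insert O: O < X → go left; O < V → go left; O < U → go left; O < S → go left; O < R → go left. Place as left child of R.
Insert L: L < X → go left; L < V → go left; L < U → go left; L < S → go left; L < R → go left; L < O → go left. Place as left child of O.
Insert K: K < X → go left; K < V → go left; K < U → go left; K < S → go left; K < R → go left; K < O → go left; K < L → go left. Place as left child of L.
Insert N: N < X → go left; N < V → go left; N < U → go left; N < S → go left; N < R → go left; N < O → go left; N > L → go right. Place as right child of L.
Insert P: P < X → go left; P < V → go left; P < U → go left; P < S → go left; P < R → go left; P > O → go right. Place as right child of O.
Insert D: D < X → go left; D < V → go left; D < U → go left; D < S → go left; D < R → go left; D < O → go left; D < L → go left; D < K → go left. Place as left child of K.
Insert I: I < X → go left; I < V → go left; I < U → go left; I < S → go left; I < R → go left; I < O → go left; I < L → go left; I < K → go left; I > D → go right. Place as right child of D.
Insert Q: Q < X → go left; Q < V → go left; Q < U → go left; Q < S → go left; Q < R → go left; Q > O → go right; Q > P → go right. Place as right child of P.
Insert H: H < X → go left; H < V → go left; H < U → go left; H < S → go left; H < R → go left; H < O → go left; H < L → go left; H < K → go left; H > D → go right; H < I → go left. Place as left child of I.
Insert G: G < X → go left; G < V → go left; G < U → go left; G < S → go left; G < R → go left; G < O → go left; G < L → go left; G < K → go left; G > D → go right; G < I → go left; G < H → go left. Place as left child of H.
Insert F: F < X → go left; F < V → go left; F < U → go left; F < S → go left; F < R → go left; F < O → go left; F < L → go left; F < K → go left; F > D → go right; F < I → go left; F < H → go left; F < G → go left. Place as left child of G.
Insert E: E < X → go left; E < V → go left; E < U → go left; E < S → go left; E < R → go left; E < O → go left; E < L → go left; E < K → go left; E > D → go right; E < I → go left; E < H → go left; E < G → go left; E < F → go left. Place as left child of F.
Insert M: M < X → go left; M < V → go left; M < U → go left; M < S → go left; M < R → go left; M < O → go left; M > L → go right; M < N → go left. Place as left child of N.
Insert C: C < X → go left; C < V → go left; C < U → go left; C < S → go left; C < R → go left; C < O → go left; C < L → go left; C < K → go left; C < D → go left. Place as left child of D.
Insert A: A < X → go left; A < V → go left; A < U → go left; A < S → go left; A < R → go left; A < O → go left; A < L → go left; A < K → go left; A < D → go left; A < C → go left. Place as left child of C.

The deepest node is E at depth 13.

13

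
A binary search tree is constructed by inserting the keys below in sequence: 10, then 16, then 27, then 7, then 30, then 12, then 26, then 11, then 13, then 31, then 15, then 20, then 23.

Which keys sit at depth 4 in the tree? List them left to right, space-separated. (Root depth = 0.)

15 20 31

10: root
16: right child of 10 (depth 1)
27: right child of 16 (depth 2)
7: left child of 10 (depth 1)
30: right child of 27 (depth 3)
12: left child of 16 (depth 2)
26: left child of 27 (depth 3)
11: left child of 12 (depth 3)
13: right child of 12 (depth 3)
31: right child of 30 (depth 4)
15: right child of 13 (depth 4)
20: left child of 26 (depth 4)
23: right child of 20 (depth 5)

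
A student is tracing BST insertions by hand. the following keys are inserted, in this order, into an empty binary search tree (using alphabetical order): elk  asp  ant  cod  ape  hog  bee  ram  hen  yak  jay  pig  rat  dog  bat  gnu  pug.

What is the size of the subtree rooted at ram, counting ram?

6

Insert elk: tree is empty, so elk becomes the root.
Insert asp: asp < elk → go left. Place as left child of elk.
Insert ant: ant < elk → go left; ant < asp → go left. Place as left child of asp.
Insert cod: cod < elk → go left; cod > asp → go right. Place as right child of asp.
Insert ape: ape < elk → go left; ape < asp → go left; ape > ant → go right. Place as right child of ant.
Insert hog: hog > elk → go right. Place as right child of elk.
Insert bee: bee < elk → go left; bee > asp → go right; bee < cod → go left. Place as left child of cod.
Insert ram: ram > elk → go right; ram > hog → go right. Place as right child of hog.
Insert hen: hen > elk → go right; hen < hog → go left. Place as left child of hog.
Insert yak: yak > elk → go right; yak > hog → go right; yak > ram → go right. Place as right child of ram.
Insert jay: jay > elk → go right; jay > hog → go right; jay < ram → go left. Place as left child of ram.
Insert pig: pig > elk → go right; pig > hog → go right; pig < ram → go left; pig > jay → go right. Place as right child of jay.
Insert rat: rat > elk → go right; rat > hog → go right; rat > ram → go right; rat < yak → go left. Place as left child of yak.
Insert dog: dog < elk → go left; dog > asp → go right; dog > cod → go right. Place as right child of cod.
Insert bat: bat < elk → go left; bat > asp → go right; bat < cod → go left; bat < bee → go left. Place as left child of bee.
Insert gnu: gnu > elk → go right; gnu < hog → go left; gnu < hen → go left. Place as left child of hen.
Insert pug: pug > elk → go right; pug > hog → go right; pug < ram → go left; pug > jay → go right; pug > pig → go right. Place as right child of pig.

Subtree rooted at ram contains: ram, jay, pig, pug, yak, rat — 6 nodes.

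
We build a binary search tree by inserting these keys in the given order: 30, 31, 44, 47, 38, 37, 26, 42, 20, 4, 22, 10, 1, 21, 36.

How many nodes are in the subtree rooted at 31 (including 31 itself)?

7

Insert 30: tree is empty, so 30 becomes the root.
Insert 31: 31 > 30 → go right. Place as right child of 30.
Insert 44: 44 > 30 → go right; 44 > 31 → go right. Place as right child of 31.
Insert 47: 47 > 30 → go right; 47 > 31 → go right; 47 > 44 → go right. Place as right child of 44.
Insert 38: 38 > 30 → go right; 38 > 31 → go right; 38 < 44 → go left. Place as left child of 44.
Insert 37: 37 > 30 → go right; 37 > 31 → go right; 37 < 44 → go left; 37 < 38 → go left. Place as left child of 38.
Insert 26: 26 < 30 → go left. Place as left child of 30.
Insert 42: 42 > 30 → go right; 42 > 31 → go right; 42 < 44 → go left; 42 > 38 → go right. Place as right child of 38.
Insert 20: 20 < 30 → go left; 20 < 26 → go left. Place as left child of 26.
Insert 4: 4 < 30 → go left; 4 < 26 → go left; 4 < 20 → go left. Place as left child of 20.
Insert 22: 22 < 30 → go left; 22 < 26 → go left; 22 > 20 → go right. Place as right child of 20.
Insert 10: 10 < 30 → go left; 10 < 26 → go left; 10 < 20 → go left; 10 > 4 → go right. Place as right child of 4.
Insert 1: 1 < 30 → go left; 1 < 26 → go left; 1 < 20 → go left; 1 < 4 → go left. Place as left child of 4.
Insert 21: 21 < 30 → go left; 21 < 26 → go left; 21 > 20 → go right; 21 < 22 → go left. Place as left child of 22.
Insert 36: 36 > 30 → go right; 36 > 31 → go right; 36 < 44 → go left; 36 < 38 → go left; 36 < 37 → go left. Place as left child of 37.

Subtree rooted at 31 contains: 31, 44, 38, 37, 36, 42, 47 — 7 nodes.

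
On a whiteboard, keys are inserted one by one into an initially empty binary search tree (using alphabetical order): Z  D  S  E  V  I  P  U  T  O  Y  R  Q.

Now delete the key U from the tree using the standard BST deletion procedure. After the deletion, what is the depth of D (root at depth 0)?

1

Z: root
D: left child of Z (depth 1)
S: right child of D (depth 2)
E: left child of S (depth 3)
V: right child of S (depth 3)
I: right child of E (depth 4)
P: right child of I (depth 5)
U: left child of V (depth 4)
T: left child of U (depth 5)
O: left child of P (depth 6)
Y: right child of V (depth 4)
R: right child of P (depth 6)
Q: left child of R (depth 7)

Delete U (at most one child — splice it out).
After deletion, path to D: Z → D.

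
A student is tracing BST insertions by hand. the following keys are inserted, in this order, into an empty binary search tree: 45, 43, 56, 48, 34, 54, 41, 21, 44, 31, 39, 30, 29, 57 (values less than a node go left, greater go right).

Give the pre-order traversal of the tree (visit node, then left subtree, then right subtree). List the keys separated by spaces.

Insert 45: tree is empty, so 45 becomes the root.
Insert 43: 43 < 45 → go left. Place as left child of 45.
Insert 56: 56 > 45 → go right. Place as right child of 45.
Insert 48: 48 > 45 → go right; 48 < 56 → go left. Place as left child of 56.
Insert 34: 34 < 45 → go left; 34 < 43 → go left. Place as left child of 43.
Insert 54: 54 > 45 → go right; 54 < 56 → go left; 54 > 48 → go right. Place as right child of 48.
Insert 41: 41 < 45 → go left; 41 < 43 → go left; 41 > 34 → go right. Place as right child of 34.
Insert 21: 21 < 45 → go left; 21 < 43 → go left; 21 < 34 → go left. Place as left child of 34.
Insert 44: 44 < 45 → go left; 44 > 43 → go right. Place as right child of 43.
Insert 31: 31 < 45 → go left; 31 < 43 → go left; 31 < 34 → go left; 31 > 21 → go right. Place as right child of 21.
Insert 39: 39 < 45 → go left; 39 < 43 → go left; 39 > 34 → go right; 39 < 41 → go left. Place as left child of 41.
Insert 30: 30 < 45 → go left; 30 < 43 → go left; 30 < 34 → go left; 30 > 21 → go right; 30 < 31 → go left. Place as left child of 31.
Insert 29: 29 < 45 → go left; 29 < 43 → go left; 29 < 34 → go left; 29 > 21 → go right; 29 < 31 → go left; 29 < 30 → go left. Place as left child of 30.
Insert 57: 57 > 45 → go right; 57 > 56 → go right. Place as right child of 56.

45 43 34 21 31 30 29 41 39 44 56 48 54 57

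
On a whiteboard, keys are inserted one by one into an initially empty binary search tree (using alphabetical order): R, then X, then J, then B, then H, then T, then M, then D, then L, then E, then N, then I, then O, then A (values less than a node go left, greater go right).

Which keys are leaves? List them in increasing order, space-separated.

Resulting structure (node: left, right):
  R: L=J, R=X
  X: L=T, R=–
  J: L=B, R=M
  B: L=A, R=H
  H: L=D, R=I
  T: L=–, R=–
  M: L=L, R=N
  D: L=–, R=E
  L: L=–, R=–
  E: L=–, R=–
  N: L=–, R=O
  I: L=–, R=–
  O: L=–, R=–
  A: L=–, R=–

A E I L O T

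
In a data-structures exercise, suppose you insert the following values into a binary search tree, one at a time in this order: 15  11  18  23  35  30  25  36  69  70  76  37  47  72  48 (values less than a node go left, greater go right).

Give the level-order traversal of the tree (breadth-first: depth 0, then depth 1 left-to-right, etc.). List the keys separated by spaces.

15 11 18 23 35 30 36 25 69 37 70 47 76 48 72

15: root
11: left child of 15 (depth 1)
18: right child of 15 (depth 1)
23: right child of 18 (depth 2)
35: right child of 23 (depth 3)
30: left child of 35 (depth 4)
25: left child of 30 (depth 5)
36: right child of 35 (depth 4)
69: right child of 36 (depth 5)
70: right child of 69 (depth 6)
76: right child of 70 (depth 7)
37: left child of 69 (depth 6)
47: right child of 37 (depth 7)
72: left child of 76 (depth 8)
48: right child of 47 (depth 8)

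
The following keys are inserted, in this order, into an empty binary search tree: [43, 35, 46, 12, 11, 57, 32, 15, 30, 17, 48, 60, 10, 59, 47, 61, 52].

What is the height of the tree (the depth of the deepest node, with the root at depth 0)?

6

43: root
35: left child of 43 (depth 1)
46: right child of 43 (depth 1)
12: left child of 35 (depth 2)
11: left child of 12 (depth 3)
57: right child of 46 (depth 2)
32: right child of 12 (depth 3)
15: left child of 32 (depth 4)
30: right child of 15 (depth 5)
17: left child of 30 (depth 6)
48: left child of 57 (depth 3)
60: right child of 57 (depth 3)
10: left child of 11 (depth 4)
59: left child of 60 (depth 4)
47: left child of 48 (depth 4)
61: right child of 60 (depth 4)
52: right child of 48 (depth 4)

The deepest node is 17 at depth 6.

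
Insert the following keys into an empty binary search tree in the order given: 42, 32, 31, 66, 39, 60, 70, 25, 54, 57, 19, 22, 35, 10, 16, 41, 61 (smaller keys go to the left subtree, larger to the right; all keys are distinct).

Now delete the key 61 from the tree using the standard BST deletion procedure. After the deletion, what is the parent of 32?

Insert 42: tree is empty, so 42 becomes the root.
Insert 32: 32 < 42 → go left. Place as left child of 42.
Insert 31: 31 < 42 → go left; 31 < 32 → go left. Place as left child of 32.
Insert 66: 66 > 42 → go right. Place as right child of 42.
Insert 39: 39 < 42 → go left; 39 > 32 → go right. Place as right child of 32.
Insert 60: 60 > 42 → go right; 60 < 66 → go left. Place as left child of 66.
Insert 70: 70 > 42 → go right; 70 > 66 → go right. Place as right child of 66.
Insert 25: 25 < 42 → go left; 25 < 32 → go left; 25 < 31 → go left. Place as left child of 31.
Insert 54: 54 > 42 → go right; 54 < 66 → go left; 54 < 60 → go left. Place as left child of 60.
Insert 57: 57 > 42 → go right; 57 < 66 → go left; 57 < 60 → go left; 57 > 54 → go right. Place as right child of 54.
Insert 19: 19 < 42 → go left; 19 < 32 → go left; 19 < 31 → go left; 19 < 25 → go left. Place as left child of 25.
Insert 22: 22 < 42 → go left; 22 < 32 → go left; 22 < 31 → go left; 22 < 25 → go left; 22 > 19 → go right. Place as right child of 19.
Insert 35: 35 < 42 → go left; 35 > 32 → go right; 35 < 39 → go left. Place as left child of 39.
Insert 10: 10 < 42 → go left; 10 < 32 → go left; 10 < 31 → go left; 10 < 25 → go left; 10 < 19 → go left. Place as left child of 19.
Insert 16: 16 < 42 → go left; 16 < 32 → go left; 16 < 31 → go left; 16 < 25 → go left; 16 < 19 → go left; 16 > 10 → go right. Place as right child of 10.
Insert 41: 41 < 42 → go left; 41 > 32 → go right; 41 > 39 → go right. Place as right child of 39.
Insert 61: 61 > 42 → go right; 61 < 66 → go left; 61 > 60 → go right. Place as right child of 60.

Delete 61 (at most one child — splice it out).
After deletion, 32's parent is 42.

42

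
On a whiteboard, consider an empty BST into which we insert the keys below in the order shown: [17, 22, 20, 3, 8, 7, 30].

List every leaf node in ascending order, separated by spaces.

7 20 30

17: root
22: right child of 17 (depth 1)
20: left child of 22 (depth 2)
3: left child of 17 (depth 1)
8: right child of 3 (depth 2)
7: left child of 8 (depth 3)
30: right child of 22 (depth 2)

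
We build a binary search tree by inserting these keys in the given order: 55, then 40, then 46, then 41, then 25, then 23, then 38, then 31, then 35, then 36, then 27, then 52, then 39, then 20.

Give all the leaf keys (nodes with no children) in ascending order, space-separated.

20 27 36 39 41 52

Insert 55: tree is empty, so 55 becomes the root.
Insert 40: 40 < 55 → go left. Place as left child of 55.
Insert 46: 46 < 55 → go left; 46 > 40 → go right. Place as right child of 40.
Insert 41: 41 < 55 → go left; 41 > 40 → go right; 41 < 46 → go left. Place as left child of 46.
Insert 25: 25 < 55 → go left; 25 < 40 → go left. Place as left child of 40.
Insert 23: 23 < 55 → go left; 23 < 40 → go left; 23 < 25 → go left. Place as left child of 25.
Insert 38: 38 < 55 → go left; 38 < 40 → go left; 38 > 25 → go right. Place as right child of 25.
Insert 31: 31 < 55 → go left; 31 < 40 → go left; 31 > 25 → go right; 31 < 38 → go left. Place as left child of 38.
Insert 35: 35 < 55 → go left; 35 < 40 → go left; 35 > 25 → go right; 35 < 38 → go left; 35 > 31 → go right. Place as right child of 31.
Insert 36: 36 < 55 → go left; 36 < 40 → go left; 36 > 25 → go right; 36 < 38 → go left; 36 > 31 → go right; 36 > 35 → go right. Place as right child of 35.
Insert 27: 27 < 55 → go left; 27 < 40 → go left; 27 > 25 → go right; 27 < 38 → go left; 27 < 31 → go left. Place as left child of 31.
Insert 52: 52 < 55 → go left; 52 > 40 → go right; 52 > 46 → go right. Place as right child of 46.
Insert 39: 39 < 55 → go left; 39 < 40 → go left; 39 > 25 → go right; 39 > 38 → go right. Place as right child of 38.
Insert 20: 20 < 55 → go left; 20 < 40 → go left; 20 < 25 → go left; 20 < 23 → go left. Place as left child of 23.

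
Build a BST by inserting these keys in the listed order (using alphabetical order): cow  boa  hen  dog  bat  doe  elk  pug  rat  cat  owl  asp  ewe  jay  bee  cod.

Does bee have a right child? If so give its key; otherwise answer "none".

none

Insert cow: tree is empty, so cow becomes the root.
Insert boa: boa < cow → go left. Place as left child of cow.
Insert hen: hen > cow → go right. Place as right child of cow.
Insert dog: dog > cow → go right; dog < hen → go left. Place as left child of hen.
Insert bat: bat < cow → go left; bat < boa → go left. Place as left child of boa.
Insert doe: doe > cow → go right; doe < hen → go left; doe < dog → go left. Place as left child of dog.
Insert elk: elk > cow → go right; elk < hen → go left; elk > dog → go right. Place as right child of dog.
Insert pug: pug > cow → go right; pug > hen → go right. Place as right child of hen.
Insert rat: rat > cow → go right; rat > hen → go right; rat > pug → go right. Place as right child of pug.
Insert cat: cat < cow → go left; cat > boa → go right. Place as right child of boa.
Insert owl: owl > cow → go right; owl > hen → go right; owl < pug → go left. Place as left child of pug.
Insert asp: asp < cow → go left; asp < boa → go left; asp < bat → go left. Place as left child of bat.
Insert ewe: ewe > cow → go right; ewe < hen → go left; ewe > dog → go right; ewe > elk → go right. Place as right child of elk.
Insert jay: jay > cow → go right; jay > hen → go right; jay < pug → go left; jay < owl → go left. Place as left child of owl.
Insert bee: bee < cow → go left; bee < boa → go left; bee > bat → go right. Place as right child of bat.
Insert cod: cod < cow → go left; cod > boa → go right; cod > cat → go right. Place as right child of cat.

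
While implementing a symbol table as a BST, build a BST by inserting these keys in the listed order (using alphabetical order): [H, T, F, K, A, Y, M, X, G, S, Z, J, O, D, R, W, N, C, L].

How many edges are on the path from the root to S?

4

H: root
T: right child of H (depth 1)
F: left child of H (depth 1)
K: left child of T (depth 2)
A: left child of F (depth 2)
Y: right child of T (depth 2)
M: right child of K (depth 3)
X: left child of Y (depth 3)
G: right child of F (depth 2)
S: right child of M (depth 4)
Z: right child of Y (depth 3)
J: left child of K (depth 3)
O: left child of S (depth 5)
D: right child of A (depth 3)
R: right child of O (depth 6)
W: left child of X (depth 4)
N: left child of O (depth 6)
C: left child of D (depth 4)
L: left child of M (depth 4)

Path to S: H → T → K → M → S, which is 4 edges.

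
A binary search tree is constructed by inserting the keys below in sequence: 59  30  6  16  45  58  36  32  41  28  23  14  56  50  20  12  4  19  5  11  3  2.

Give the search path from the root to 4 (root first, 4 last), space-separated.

59: root
30: left child of 59 (depth 1)
6: left child of 30 (depth 2)
16: right child of 6 (depth 3)
45: right child of 30 (depth 2)
58: right child of 45 (depth 3)
36: left child of 45 (depth 3)
32: left child of 36 (depth 4)
41: right child of 36 (depth 4)
28: right child of 16 (depth 4)
23: left child of 28 (depth 5)
14: left child of 16 (depth 4)
56: left child of 58 (depth 4)
50: left child of 56 (depth 5)
20: left child of 23 (depth 6)
12: left child of 14 (depth 5)
4: left child of 6 (depth 3)
19: left child of 20 (depth 7)
5: right child of 4 (depth 4)
11: left child of 12 (depth 6)
3: left child of 4 (depth 4)
2: left child of 3 (depth 5)

59 30 6 4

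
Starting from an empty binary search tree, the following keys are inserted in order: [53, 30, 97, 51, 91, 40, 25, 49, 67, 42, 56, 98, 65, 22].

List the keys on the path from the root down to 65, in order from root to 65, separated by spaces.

Insert 53: tree is empty, so 53 becomes the root.
Insert 30: 30 < 53 → go left. Place as left child of 53.
Insert 97: 97 > 53 → go right. Place as right child of 53.
Insert 51: 51 < 53 → go left; 51 > 30 → go right. Place as right child of 30.
Insert 91: 91 > 53 → go right; 91 < 97 → go left. Place as left child of 97.
Insert 40: 40 < 53 → go left; 40 > 30 → go right; 40 < 51 → go left. Place as left child of 51.
Insert 25: 25 < 53 → go left; 25 < 30 → go left. Place as left child of 30.
Insert 49: 49 < 53 → go left; 49 > 30 → go right; 49 < 51 → go left; 49 > 40 → go right. Place as right child of 40.
Insert 67: 67 > 53 → go right; 67 < 97 → go left; 67 < 91 → go left. Place as left child of 91.
Insert 42: 42 < 53 → go left; 42 > 30 → go right; 42 < 51 → go left; 42 > 40 → go right; 42 < 49 → go left. Place as left child of 49.
Insert 56: 56 > 53 → go right; 56 < 97 → go left; 56 < 91 → go left; 56 < 67 → go left. Place as left child of 67.
Insert 98: 98 > 53 → go right; 98 > 97 → go right. Place as right child of 97.
Insert 65: 65 > 53 → go right; 65 < 97 → go left; 65 < 91 → go left; 65 < 67 → go left; 65 > 56 → go right. Place as right child of 56.
Insert 22: 22 < 53 → go left; 22 < 30 → go left; 22 < 25 → go left. Place as left child of 25.

53 97 91 67 56 65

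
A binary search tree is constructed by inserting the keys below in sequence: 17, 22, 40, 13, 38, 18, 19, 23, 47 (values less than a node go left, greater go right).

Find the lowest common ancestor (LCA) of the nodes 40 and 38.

17: root
22: right child of 17 (depth 1)
40: right child of 22 (depth 2)
13: left child of 17 (depth 1)
38: left child of 40 (depth 3)
18: left child of 22 (depth 2)
19: right child of 18 (depth 3)
23: left child of 38 (depth 4)
47: right child of 40 (depth 3)

Path to 40: 17 → 22 → 40
Path to 38: 17 → 22 → 40 → 38
40 lies on both paths and is an ancestor of the other node.

40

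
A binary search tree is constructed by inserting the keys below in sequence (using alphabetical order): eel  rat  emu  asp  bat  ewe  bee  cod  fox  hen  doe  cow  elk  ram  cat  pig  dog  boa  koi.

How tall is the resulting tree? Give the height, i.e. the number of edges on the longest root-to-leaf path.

8

Insert eel: tree is empty, so eel becomes the root.
Insert rat: rat > eel → go right. Place as right child of eel.
Insert emu: emu > eel → go right; emu < rat → go left. Place as left child of rat.
Insert asp: asp < eel → go left. Place as left child of eel.
Insert bat: bat < eel → go left; bat > asp → go right. Place as right child of asp.
Insert ewe: ewe > eel → go right; ewe < rat → go left; ewe > emu → go right. Place as right child of emu.
Insert bee: bee < eel → go left; bee > asp → go right; bee > bat → go right. Place as right child of bat.
Insert cod: cod < eel → go left; cod > asp → go right; cod > bat → go right; cod > bee → go right. Place as right child of bee.
Insert fox: fox > eel → go right; fox < rat → go left; fox > emu → go right; fox > ewe → go right. Place as right child of ewe.
Insert hen: hen > eel → go right; hen < rat → go left; hen > emu → go right; hen > ewe → go right; hen > fox → go right. Place as right child of fox.
Insert doe: doe < eel → go left; doe > asp → go right; doe > bat → go right; doe > bee → go right; doe > cod → go right. Place as right child of cod.
Insert cow: cow < eel → go left; cow > asp → go right; cow > bat → go right; cow > bee → go right; cow > cod → go right; cow < doe → go left. Place as left child of doe.
Insert elk: elk > eel → go right; elk < rat → go left; elk < emu → go left. Place as left child of emu.
Insert ram: ram > eel → go right; ram < rat → go left; ram > emu → go right; ram > ewe → go right; ram > fox → go right; ram > hen → go right. Place as right child of hen.
Insert cat: cat < eel → go left; cat > asp → go right; cat > bat → go right; cat > bee → go right; cat < cod → go left. Place as left child of cod.
Insert pig: pig > eel → go right; pig < rat → go left; pig > emu → go right; pig > ewe → go right; pig > fox → go right; pig > hen → go right; pig < ram → go left. Place as left child of ram.
Insert dog: dog < eel → go left; dog > asp → go right; dog > bat → go right; dog > bee → go right; dog > cod → go right; dog > doe → go right. Place as right child of doe.
Insert boa: boa < eel → go left; boa > asp → go right; boa > bat → go right; boa > bee → go right; boa < cod → go left; boa < cat → go left. Place as left child of cat.
Insert koi: koi > eel → go right; koi < rat → go left; koi > emu → go right; koi > ewe → go right; koi > fox → go right; koi > hen → go right; koi < ram → go left; koi < pig → go left. Place as left child of pig.

The deepest node is koi at depth 8.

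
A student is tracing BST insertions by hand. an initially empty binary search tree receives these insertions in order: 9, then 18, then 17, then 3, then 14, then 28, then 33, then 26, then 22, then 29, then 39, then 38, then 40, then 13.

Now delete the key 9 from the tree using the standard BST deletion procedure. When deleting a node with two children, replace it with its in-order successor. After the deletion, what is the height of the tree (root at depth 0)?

Insert 9: tree is empty, so 9 becomes the root.
Insert 18: 18 > 9 → go right. Place as right child of 9.
Insert 17: 17 > 9 → go right; 17 < 18 → go left. Place as left child of 18.
Insert 3: 3 < 9 → go left. Place as left child of 9.
Insert 14: 14 > 9 → go right; 14 < 18 → go left; 14 < 17 → go left. Place as left child of 17.
Insert 28: 28 > 9 → go right; 28 > 18 → go right. Place as right child of 18.
Insert 33: 33 > 9 → go right; 33 > 18 → go right; 33 > 28 → go right. Place as right child of 28.
Insert 26: 26 > 9 → go right; 26 > 18 → go right; 26 < 28 → go left. Place as left child of 28.
Insert 22: 22 > 9 → go right; 22 > 18 → go right; 22 < 28 → go left; 22 < 26 → go left. Place as left child of 26.
Insert 29: 29 > 9 → go right; 29 > 18 → go right; 29 > 28 → go right; 29 < 33 → go left. Place as left child of 33.
Insert 39: 39 > 9 → go right; 39 > 18 → go right; 39 > 28 → go right; 39 > 33 → go right. Place as right child of 33.
Insert 38: 38 > 9 → go right; 38 > 18 → go right; 38 > 28 → go right; 38 > 33 → go right; 38 < 39 → go left. Place as left child of 39.
Insert 40: 40 > 9 → go right; 40 > 18 → go right; 40 > 28 → go right; 40 > 33 → go right; 40 > 39 → go right. Place as right child of 39.
Insert 13: 13 > 9 → go right; 13 < 18 → go left; 13 < 17 → go left; 13 < 14 → go left. Place as left child of 14.

Delete 9 (two children — replace with in-order successor).
After deletion, deepest node is 38 at depth 5.

5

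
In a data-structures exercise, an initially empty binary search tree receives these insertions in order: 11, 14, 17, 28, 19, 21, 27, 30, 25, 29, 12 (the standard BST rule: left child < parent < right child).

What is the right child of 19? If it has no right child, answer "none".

Insert 11: tree is empty, so 11 becomes the root.
Insert 14: 14 > 11 → go right. Place as right child of 11.
Insert 17: 17 > 11 → go right; 17 > 14 → go right. Place as right child of 14.
Insert 28: 28 > 11 → go right; 28 > 14 → go right; 28 > 17 → go right. Place as right child of 17.
Insert 19: 19 > 11 → go right; 19 > 14 → go right; 19 > 17 → go right; 19 < 28 → go left. Place as left child of 28.
Insert 21: 21 > 11 → go right; 21 > 14 → go right; 21 > 17 → go right; 21 < 28 → go left; 21 > 19 → go right. Place as right child of 19.
Insert 27: 27 > 11 → go right; 27 > 14 → go right; 27 > 17 → go right; 27 < 28 → go left; 27 > 19 → go right; 27 > 21 → go right. Place as right child of 21.
Insert 30: 30 > 11 → go right; 30 > 14 → go right; 30 > 17 → go right; 30 > 28 → go right. Place as right child of 28.
Insert 25: 25 > 11 → go right; 25 > 14 → go right; 25 > 17 → go right; 25 < 28 → go left; 25 > 19 → go right; 25 > 21 → go right; 25 < 27 → go left. Place as left child of 27.
Insert 29: 29 > 11 → go right; 29 > 14 → go right; 29 > 17 → go right; 29 > 28 → go right; 29 < 30 → go left. Place as left child of 30.
Insert 12: 12 > 11 → go right; 12 < 14 → go left. Place as left child of 14.

21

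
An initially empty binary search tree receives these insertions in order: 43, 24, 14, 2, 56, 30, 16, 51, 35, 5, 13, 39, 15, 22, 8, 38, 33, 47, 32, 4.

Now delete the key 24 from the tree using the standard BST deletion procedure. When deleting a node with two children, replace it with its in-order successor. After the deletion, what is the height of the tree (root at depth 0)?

Insert 43: tree is empty, so 43 becomes the root.
Insert 24: 24 < 43 → go left. Place as left child of 43.
Insert 14: 14 < 43 → go left; 14 < 24 → go left. Place as left child of 24.
Insert 2: 2 < 43 → go left; 2 < 24 → go left; 2 < 14 → go left. Place as left child of 14.
Insert 56: 56 > 43 → go right. Place as right child of 43.
Insert 30: 30 < 43 → go left; 30 > 24 → go right. Place as right child of 24.
Insert 16: 16 < 43 → go left; 16 < 24 → go left; 16 > 14 → go right. Place as right child of 14.
Insert 51: 51 > 43 → go right; 51 < 56 → go left. Place as left child of 56.
Insert 35: 35 < 43 → go left; 35 > 24 → go right; 35 > 30 → go right. Place as right child of 30.
Insert 5: 5 < 43 → go left; 5 < 24 → go left; 5 < 14 → go left; 5 > 2 → go right. Place as right child of 2.
Insert 13: 13 < 43 → go left; 13 < 24 → go left; 13 < 14 → go left; 13 > 2 → go right; 13 > 5 → go right. Place as right child of 5.
Insert 39: 39 < 43 → go left; 39 > 24 → go right; 39 > 30 → go right; 39 > 35 → go right. Place as right child of 35.
Insert 15: 15 < 43 → go left; 15 < 24 → go left; 15 > 14 → go right; 15 < 16 → go left. Place as left child of 16.
Insert 22: 22 < 43 → go left; 22 < 24 → go left; 22 > 14 → go right; 22 > 16 → go right. Place as right child of 16.
Insert 8: 8 < 43 → go left; 8 < 24 → go left; 8 < 14 → go left; 8 > 2 → go right; 8 > 5 → go right; 8 < 13 → go left. Place as left child of 13.
Insert 38: 38 < 43 → go left; 38 > 24 → go right; 38 > 30 → go right; 38 > 35 → go right; 38 < 39 → go left. Place as left child of 39.
Insert 33: 33 < 43 → go left; 33 > 24 → go right; 33 > 30 → go right; 33 < 35 → go left. Place as left child of 35.
Insert 47: 47 > 43 → go right; 47 < 56 → go left; 47 < 51 → go left. Place as left child of 51.
Insert 32: 32 < 43 → go left; 32 > 24 → go right; 32 > 30 → go right; 32 < 35 → go left; 32 < 33 → go left. Place as left child of 33.
Insert 4: 4 < 43 → go left; 4 < 24 → go left; 4 < 14 → go left; 4 > 2 → go right; 4 < 5 → go left. Place as left child of 5.

Delete 24 (two children — replace with in-order successor).
After deletion, deepest node is 8 at depth 6.

6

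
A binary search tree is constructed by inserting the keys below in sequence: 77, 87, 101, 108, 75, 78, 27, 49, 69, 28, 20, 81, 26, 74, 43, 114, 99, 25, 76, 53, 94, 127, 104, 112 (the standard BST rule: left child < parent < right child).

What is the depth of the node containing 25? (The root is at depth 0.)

5

Insert 77: tree is empty, so 77 becomes the root.
Insert 87: 87 > 77 → go right. Place as right child of 77.
Insert 101: 101 > 77 → go right; 101 > 87 → go right. Place as right child of 87.
Insert 108: 108 > 77 → go right; 108 > 87 → go right; 108 > 101 → go right. Place as right child of 101.
Insert 75: 75 < 77 → go left. Place as left child of 77.
Insert 78: 78 > 77 → go right; 78 < 87 → go left. Place as left child of 87.
Insert 27: 27 < 77 → go left; 27 < 75 → go left. Place as left child of 75.
Insert 49: 49 < 77 → go left; 49 < 75 → go left; 49 > 27 → go right. Place as right child of 27.
Insert 69: 69 < 77 → go left; 69 < 75 → go left; 69 > 27 → go right; 69 > 49 → go right. Place as right child of 49.
Insert 28: 28 < 77 → go left; 28 < 75 → go left; 28 > 27 → go right; 28 < 49 → go left. Place as left child of 49.
Insert 20: 20 < 77 → go left; 20 < 75 → go left; 20 < 27 → go left. Place as left child of 27.
Insert 81: 81 > 77 → go right; 81 < 87 → go left; 81 > 78 → go right. Place as right child of 78.
Insert 26: 26 < 77 → go left; 26 < 75 → go left; 26 < 27 → go left; 26 > 20 → go right. Place as right child of 20.
Insert 74: 74 < 77 → go left; 74 < 75 → go left; 74 > 27 → go right; 74 > 49 → go right; 74 > 69 → go right. Place as right child of 69.
Insert 43: 43 < 77 → go left; 43 < 75 → go left; 43 > 27 → go right; 43 < 49 → go left; 43 > 28 → go right. Place as right child of 28.
Insert 114: 114 > 77 → go right; 114 > 87 → go right; 114 > 101 → go right; 114 > 108 → go right. Place as right child of 108.
Insert 99: 99 > 77 → go right; 99 > 87 → go right; 99 < 101 → go left. Place as left child of 101.
Insert 25: 25 < 77 → go left; 25 < 75 → go left; 25 < 27 → go left; 25 > 20 → go right; 25 < 26 → go left. Place as left child of 26.
Insert 76: 76 < 77 → go left; 76 > 75 → go right. Place as right child of 75.
Insert 53: 53 < 77 → go left; 53 < 75 → go left; 53 > 27 → go right; 53 > 49 → go right; 53 < 69 → go left. Place as left child of 69.
Insert 94: 94 > 77 → go right; 94 > 87 → go right; 94 < 101 → go left; 94 < 99 → go left. Place as left child of 99.
Insert 127: 127 > 77 → go right; 127 > 87 → go right; 127 > 101 → go right; 127 > 108 → go right; 127 > 114 → go right. Place as right child of 114.
Insert 104: 104 > 77 → go right; 104 > 87 → go right; 104 > 101 → go right; 104 < 108 → go left. Place as left child of 108.
Insert 112: 112 > 77 → go right; 112 > 87 → go right; 112 > 101 → go right; 112 > 108 → go right; 112 < 114 → go left. Place as left child of 114.

Path to 25: 77 → 75 → 27 → 20 → 26 → 25, which is 5 edges.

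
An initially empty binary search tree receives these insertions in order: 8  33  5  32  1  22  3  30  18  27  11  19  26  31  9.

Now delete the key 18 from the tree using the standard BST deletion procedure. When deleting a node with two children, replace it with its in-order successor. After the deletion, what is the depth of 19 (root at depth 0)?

Resulting structure (node: left, right):
  8: L=5, R=33
  33: L=32, R=–
  5: L=1, R=–
  32: L=22, R=–
  1: L=–, R=3
  22: L=18, R=30
  3: L=–, R=–
  30: L=27, R=31
  18: L=11, R=19
  27: L=26, R=–
  11: L=9, R=–
  19: L=–, R=–
  26: L=–, R=–
  31: L=–, R=–
  9: L=–, R=–

Delete 18 (two children — replace with in-order successor).
After deletion, path to 19: 8 → 33 → 32 → 22 → 19.

4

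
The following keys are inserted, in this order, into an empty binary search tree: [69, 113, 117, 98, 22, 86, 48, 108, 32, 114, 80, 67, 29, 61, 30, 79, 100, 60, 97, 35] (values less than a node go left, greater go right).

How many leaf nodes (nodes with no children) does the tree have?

Resulting structure (node: left, right):
  69: L=22, R=113
  113: L=98, R=117
  117: L=114, R=–
  98: L=86, R=108
  22: L=–, R=48
  86: L=80, R=97
  48: L=32, R=67
  108: L=100, R=–
  32: L=29, R=35
  114: L=–, R=–
  80: L=79, R=–
  67: L=61, R=–
  29: L=–, R=30
  61: L=60, R=–
  30: L=–, R=–
  79: L=–, R=–
  100: L=–, R=–
  60: L=–, R=–
  97: L=–, R=–
  35: L=–, R=–

Leaves: 30, 35, 60, 79, 97, 100, 114 — 7 in total.

7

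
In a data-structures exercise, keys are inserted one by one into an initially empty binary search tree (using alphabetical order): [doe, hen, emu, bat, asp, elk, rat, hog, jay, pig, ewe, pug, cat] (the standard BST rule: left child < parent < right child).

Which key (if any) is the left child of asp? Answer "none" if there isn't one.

doe: root
hen: right child of doe (depth 1)
emu: left child of hen (depth 2)
bat: left child of doe (depth 1)
asp: left child of bat (depth 2)
elk: left child of emu (depth 3)
rat: right child of hen (depth 2)
hog: left child of rat (depth 3)
jay: right child of hog (depth 4)
pig: right child of jay (depth 5)
ewe: right child of emu (depth 3)
pug: right child of pig (depth 6)
cat: right child of bat (depth 2)

none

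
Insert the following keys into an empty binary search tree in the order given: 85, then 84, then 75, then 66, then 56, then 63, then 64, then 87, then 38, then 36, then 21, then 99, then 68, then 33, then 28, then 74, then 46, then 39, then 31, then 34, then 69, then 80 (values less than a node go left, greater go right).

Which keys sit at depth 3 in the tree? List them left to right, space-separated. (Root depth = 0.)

85: root
84: left child of 85 (depth 1)
75: left child of 84 (depth 2)
66: left child of 75 (depth 3)
56: left child of 66 (depth 4)
63: right child of 56 (depth 5)
64: right child of 63 (depth 6)
87: right child of 85 (depth 1)
38: left child of 56 (depth 5)
36: left child of 38 (depth 6)
21: left child of 36 (depth 7)
99: right child of 87 (depth 2)
68: right child of 66 (depth 4)
33: right child of 21 (depth 8)
28: left child of 33 (depth 9)
74: right child of 68 (depth 5)
46: right child of 38 (depth 6)
39: left child of 46 (depth 7)
31: right child of 28 (depth 10)
34: right child of 33 (depth 9)
69: left child of 74 (depth 6)
80: right child of 75 (depth 3)

66 80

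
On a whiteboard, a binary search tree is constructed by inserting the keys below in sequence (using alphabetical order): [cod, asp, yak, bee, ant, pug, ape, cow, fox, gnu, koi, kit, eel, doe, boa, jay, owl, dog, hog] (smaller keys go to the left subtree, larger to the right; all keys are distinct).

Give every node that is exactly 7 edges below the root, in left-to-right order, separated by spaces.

dog kit owl

cod: root
asp: left child of cod (depth 1)
yak: right child of cod (depth 1)
bee: right child of asp (depth 2)
ant: left child of asp (depth 2)
pug: left child of yak (depth 2)
ape: right child of ant (depth 3)
cow: left child of pug (depth 3)
fox: right child of cow (depth 4)
gnu: right child of fox (depth 5)
koi: right child of gnu (depth 6)
kit: left child of koi (depth 7)
eel: left child of fox (depth 5)
doe: left child of eel (depth 6)
boa: right child of bee (depth 3)
jay: left child of kit (depth 8)
owl: right child of koi (depth 7)
dog: right child of doe (depth 7)
hog: left child of jay (depth 9)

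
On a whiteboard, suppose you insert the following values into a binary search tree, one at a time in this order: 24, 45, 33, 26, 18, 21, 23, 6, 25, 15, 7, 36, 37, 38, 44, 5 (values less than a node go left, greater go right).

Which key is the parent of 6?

18

Insert 24: tree is empty, so 24 becomes the root.
Insert 45: 45 > 24 → go right. Place as right child of 24.
Insert 33: 33 > 24 → go right; 33 < 45 → go left. Place as left child of 45.
Insert 26: 26 > 24 → go right; 26 < 45 → go left; 26 < 33 → go left. Place as left child of 33.
Insert 18: 18 < 24 → go left. Place as left child of 24.
Insert 21: 21 < 24 → go left; 21 > 18 → go right. Place as right child of 18.
Insert 23: 23 < 24 → go left; 23 > 18 → go right; 23 > 21 → go right. Place as right child of 21.
Insert 6: 6 < 24 → go left; 6 < 18 → go left. Place as left child of 18.
Insert 25: 25 > 24 → go right; 25 < 45 → go left; 25 < 33 → go left; 25 < 26 → go left. Place as left child of 26.
Insert 15: 15 < 24 → go left; 15 < 18 → go left; 15 > 6 → go right. Place as right child of 6.
Insert 7: 7 < 24 → go left; 7 < 18 → go left; 7 > 6 → go right; 7 < 15 → go left. Place as left child of 15.
Insert 36: 36 > 24 → go right; 36 < 45 → go left; 36 > 33 → go right. Place as right child of 33.
Insert 37: 37 > 24 → go right; 37 < 45 → go left; 37 > 33 → go right; 37 > 36 → go right. Place as right child of 36.
Insert 38: 38 > 24 → go right; 38 < 45 → go left; 38 > 33 → go right; 38 > 36 → go right; 38 > 37 → go right. Place as right child of 37.
Insert 44: 44 > 24 → go right; 44 < 45 → go left; 44 > 33 → go right; 44 > 36 → go right; 44 > 37 → go right; 44 > 38 → go right. Place as right child of 38.
Insert 5: 5 < 24 → go left; 5 < 18 → go left; 5 < 6 → go left. Place as left child of 6.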